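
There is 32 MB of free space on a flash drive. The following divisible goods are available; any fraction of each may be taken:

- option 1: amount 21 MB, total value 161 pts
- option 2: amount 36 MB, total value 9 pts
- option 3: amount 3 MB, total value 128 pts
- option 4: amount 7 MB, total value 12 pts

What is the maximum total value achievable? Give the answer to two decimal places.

Take in order of value per unit:
- option 3 (128/3 per unit): all 3 → value 128, running total 128.00
- option 1 (161/21 per unit): all 21 → value 161, running total 289.00
- option 4 (12/7 per unit): all 7 → value 12, running total 301.00
- option 2 (9/36 per unit): 1 of 36 → value 1×9/36 = 0.2500, running total 301.25
Total 301.25.

301.25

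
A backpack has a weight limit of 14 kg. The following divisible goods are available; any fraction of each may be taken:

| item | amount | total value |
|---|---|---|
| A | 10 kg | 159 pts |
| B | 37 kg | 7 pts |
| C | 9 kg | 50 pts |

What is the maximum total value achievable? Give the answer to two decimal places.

Take in order of value per unit:
- A (159/10 per unit): all 10 → value 159, running total 159.00
- C (50/9 per unit): 4 of 9 → value 4×50/9 = 22.2222, running total 181.22
Total 181.22.

181.22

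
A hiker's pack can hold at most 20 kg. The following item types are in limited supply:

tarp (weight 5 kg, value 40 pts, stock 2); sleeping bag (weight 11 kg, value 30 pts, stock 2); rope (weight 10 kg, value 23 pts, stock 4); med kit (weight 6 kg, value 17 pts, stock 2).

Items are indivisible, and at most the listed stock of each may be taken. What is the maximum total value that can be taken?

Best selections within weight 20 and stock limits:
- 2×tarp + 1×rope: weight 20, value 103
- 2×tarp + 1×med kit: weight 16, value 97
- 2×tarp: weight 10, value 80
- 1×tarp + 2×med kit: weight 17, value 74
Best: 103 pts.

103 pts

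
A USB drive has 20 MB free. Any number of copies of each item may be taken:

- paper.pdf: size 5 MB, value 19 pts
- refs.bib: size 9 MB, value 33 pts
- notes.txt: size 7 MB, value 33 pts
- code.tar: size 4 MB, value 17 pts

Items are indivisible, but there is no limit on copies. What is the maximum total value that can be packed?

Best value-per-unit is notes.txt at 33/7; filling with it alone gives 2×33 = 66.
Optimal mix: 1×paper.pdf + 1×notes.txt + 2×code.tar → size 20, value 86.

86 pts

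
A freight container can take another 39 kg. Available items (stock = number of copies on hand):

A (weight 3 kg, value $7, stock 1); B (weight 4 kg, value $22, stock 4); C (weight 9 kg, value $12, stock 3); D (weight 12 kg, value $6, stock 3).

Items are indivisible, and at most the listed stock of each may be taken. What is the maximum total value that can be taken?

$119

Best selections within weight 39 and stock limits:
- 1×A + 4×B + 2×C: weight 37, value 119
- 4×B + 2×C: weight 34, value 112
- 1×A + 4×B + 1×C: weight 28, value 107
Best: $119.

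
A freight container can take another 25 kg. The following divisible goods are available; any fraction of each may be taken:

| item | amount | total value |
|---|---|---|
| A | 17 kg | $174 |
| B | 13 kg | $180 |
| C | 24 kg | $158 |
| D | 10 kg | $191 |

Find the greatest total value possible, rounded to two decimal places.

Take in order of value per unit:
- D (191/10 per unit): all 10 → value 191, running total 191.00
- B (180/13 per unit): all 13 → value 180, running total 371.00
- A (174/17 per unit): 2 of 17 → value 2×174/17 = 20.4706, running total 391.47
Total 391.47.

391.47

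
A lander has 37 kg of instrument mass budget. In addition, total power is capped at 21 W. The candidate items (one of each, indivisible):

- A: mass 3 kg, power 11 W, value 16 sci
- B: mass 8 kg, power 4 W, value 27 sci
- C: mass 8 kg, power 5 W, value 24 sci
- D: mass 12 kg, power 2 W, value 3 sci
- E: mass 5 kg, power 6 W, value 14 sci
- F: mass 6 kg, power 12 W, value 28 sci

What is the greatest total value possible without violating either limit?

79 sci

Feasible sets respecting both limits:
- B+C+F: mass 22, power 21, value 79
- B+C+D+E: mass 33, power 17, value 68
- A+B+C: mass 19, power 20, value 67
Best: 79 sci.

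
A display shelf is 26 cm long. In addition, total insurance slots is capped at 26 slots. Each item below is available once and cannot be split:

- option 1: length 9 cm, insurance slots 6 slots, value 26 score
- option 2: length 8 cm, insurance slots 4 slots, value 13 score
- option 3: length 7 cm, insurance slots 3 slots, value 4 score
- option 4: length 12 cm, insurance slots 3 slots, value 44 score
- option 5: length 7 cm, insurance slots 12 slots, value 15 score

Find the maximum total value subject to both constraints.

Feasible sets respecting both limits:
- option 1+option 4: length 21, insurance slots 9, value 70
- option 3+option 4+option 5: length 26, insurance slots 18, value 63
- option 4+option 5: length 19, insurance slots 15, value 59
Best: 70 score.

70 score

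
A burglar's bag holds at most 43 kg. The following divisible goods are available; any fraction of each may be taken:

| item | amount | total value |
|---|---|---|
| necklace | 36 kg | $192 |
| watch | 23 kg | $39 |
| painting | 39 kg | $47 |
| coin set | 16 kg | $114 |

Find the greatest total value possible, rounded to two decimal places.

Take in order of value per unit:
- coin set (114/16 per unit): all 16 → value 114, running total 114.00
- necklace (192/36 per unit): 27 of 36 → value 27×192/36 = 144.0000, running total 258.00
Total 258.00.

258.00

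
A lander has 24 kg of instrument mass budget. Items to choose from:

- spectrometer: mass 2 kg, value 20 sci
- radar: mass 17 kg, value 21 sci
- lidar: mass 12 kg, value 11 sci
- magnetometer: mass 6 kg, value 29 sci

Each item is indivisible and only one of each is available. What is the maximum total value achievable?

Check high-value combinations within 24 kg:
- spectrometer+lidar+magnetometer: mass 2+12+6=20, value 20+11+29=60
- radar+magnetometer: mass 17+6=23, value 21+29=50
- spectrometer+magnetometer: mass 2+6=8, value 20+29=49
- spectrometer+radar: mass 2+17=19, value 20+21=41
- lidar+magnetometer: mass 12+6=18, value 11+29=40
Best: 60 sci.

60 sci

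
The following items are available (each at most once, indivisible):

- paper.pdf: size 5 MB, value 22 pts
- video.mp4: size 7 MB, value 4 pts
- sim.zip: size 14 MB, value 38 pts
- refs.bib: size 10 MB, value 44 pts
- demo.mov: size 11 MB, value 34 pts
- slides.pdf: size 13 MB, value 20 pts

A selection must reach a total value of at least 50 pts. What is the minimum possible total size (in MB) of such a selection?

Subsets with value ≥ 50, sorted by total size:
- paper.pdf+refs.bib: size 15, value 66
- paper.pdf+demo.mov: size 16, value 56
- paper.pdf+sim.zip: size 19, value 60
Minimum size: 15 MB.

15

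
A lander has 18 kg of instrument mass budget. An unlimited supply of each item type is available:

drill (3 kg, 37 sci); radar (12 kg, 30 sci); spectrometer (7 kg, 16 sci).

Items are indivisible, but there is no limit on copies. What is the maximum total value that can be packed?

222 sci

Best value-per-unit is drill at 37/3, and filling with it alone uses mass 6×3=18. No mix of the others beats 6×37 = 222.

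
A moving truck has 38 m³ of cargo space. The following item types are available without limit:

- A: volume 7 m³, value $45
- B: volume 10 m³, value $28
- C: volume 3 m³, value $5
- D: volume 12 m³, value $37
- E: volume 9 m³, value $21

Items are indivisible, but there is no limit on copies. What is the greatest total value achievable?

Best value-per-unit is A at 45/7; filling with it alone gives 5×45 = 225.
Optimal mix: 5×A + 1×C → volume 38, value 230.

$230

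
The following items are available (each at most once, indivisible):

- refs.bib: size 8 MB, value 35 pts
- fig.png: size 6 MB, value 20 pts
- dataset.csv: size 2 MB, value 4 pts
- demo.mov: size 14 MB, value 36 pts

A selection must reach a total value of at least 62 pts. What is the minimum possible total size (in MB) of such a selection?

Subsets with value ≥ 62, sorted by total size:
- refs.bib+demo.mov: size 22, value 71
- refs.bib+dataset.csv+demo.mov: size 24, value 75
- refs.bib+fig.png+demo.mov: size 28, value 91
- refs.bib+fig.png+dataset.csv+demo.mov: size 30, value 95
Minimum size: 22 MB.

22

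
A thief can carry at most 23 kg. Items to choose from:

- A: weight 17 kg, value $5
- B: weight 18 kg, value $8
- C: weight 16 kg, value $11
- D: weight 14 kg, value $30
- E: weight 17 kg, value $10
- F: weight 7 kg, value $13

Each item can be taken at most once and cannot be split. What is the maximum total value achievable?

Check high-value combinations within 23 kg:
- D+F: weight 14+7=21, value 30+13=43
- D: weight 14, value 30
- C+F: weight 16+7=23, value 11+13=24
- F: weight 7, value 13
Best: $43.

$43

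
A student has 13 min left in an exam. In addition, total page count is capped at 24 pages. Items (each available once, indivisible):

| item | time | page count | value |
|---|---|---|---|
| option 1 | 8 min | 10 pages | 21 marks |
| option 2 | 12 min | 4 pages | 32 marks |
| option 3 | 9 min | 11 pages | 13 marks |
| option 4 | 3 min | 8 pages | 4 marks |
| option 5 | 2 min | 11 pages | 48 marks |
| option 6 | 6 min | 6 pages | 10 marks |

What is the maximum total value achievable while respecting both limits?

Feasible sets respecting both limits:
- option 1+option 5: time 10, page count 21, value 69
- option 3+option 5: time 11, page count 22, value 61
- option 5+option 6: time 8, page count 17, value 58
Best: 69 marks.

69 marks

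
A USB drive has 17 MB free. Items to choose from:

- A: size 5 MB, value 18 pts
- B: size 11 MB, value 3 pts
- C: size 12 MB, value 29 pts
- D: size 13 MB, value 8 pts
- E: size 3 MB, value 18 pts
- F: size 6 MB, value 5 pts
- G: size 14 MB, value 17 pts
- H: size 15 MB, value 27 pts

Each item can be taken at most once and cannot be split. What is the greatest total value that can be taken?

47 pts

Check high-value combinations within 17 MB:
- C+E: size 12+3=15, value 29+18=47
- A+C: size 5+12=17, value 18+29=47
- A+E+F: size 5+3+6=14, value 18+18+5=41
- A+E: size 5+3=8, value 18+18=36
Best: 47 pts.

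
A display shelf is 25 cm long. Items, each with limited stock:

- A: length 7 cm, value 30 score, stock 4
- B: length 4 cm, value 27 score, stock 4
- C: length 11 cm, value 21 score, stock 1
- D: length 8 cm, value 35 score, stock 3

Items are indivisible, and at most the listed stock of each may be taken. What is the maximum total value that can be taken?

143 score

Top feasible selections:
- 4×B + 1×D: length 24, value 143
- 1×A + 4×B: length 23, value 138
Best: 143 score.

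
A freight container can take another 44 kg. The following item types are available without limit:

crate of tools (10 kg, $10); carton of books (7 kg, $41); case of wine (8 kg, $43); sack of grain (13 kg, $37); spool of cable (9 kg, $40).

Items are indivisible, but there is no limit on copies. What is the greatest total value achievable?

$250

Best value-per-unit is carton of books at 41/7; filling with it alone gives 6×41 = 246.
Optimal mix: 4×carton of books + 2×case of wine → weight 44, value 250.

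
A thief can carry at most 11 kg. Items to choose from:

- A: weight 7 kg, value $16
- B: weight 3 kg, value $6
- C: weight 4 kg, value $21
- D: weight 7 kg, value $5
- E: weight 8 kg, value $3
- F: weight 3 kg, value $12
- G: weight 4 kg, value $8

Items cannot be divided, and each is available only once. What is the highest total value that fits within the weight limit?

$41

This is a 0/1 knapsack; check combinations near the capacity.
- C+F+G: weight 4+3+4=11, value 21+12+8=41
- B+C+F: weight 3+4+3=10, value 6+21+12=39
- A+C: weight 7+4=11, value 16+21=37
- B+C+G: weight 3+4+4=11, value 6+21+8=35
Best: $41.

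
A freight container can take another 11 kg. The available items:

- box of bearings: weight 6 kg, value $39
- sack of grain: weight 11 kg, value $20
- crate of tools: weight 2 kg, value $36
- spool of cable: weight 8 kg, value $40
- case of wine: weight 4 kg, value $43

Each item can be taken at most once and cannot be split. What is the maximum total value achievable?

$82

This is a 0/1 knapsack; check combinations near the capacity.
- box of bearings+case of wine: weight 6+4=10, value 39+43=82
- crate of tools+case of wine: weight 2+4=6, value 36+43=79
- crate of tools+spool of cable: weight 2+8=10, value 36+40=76
Best: $82.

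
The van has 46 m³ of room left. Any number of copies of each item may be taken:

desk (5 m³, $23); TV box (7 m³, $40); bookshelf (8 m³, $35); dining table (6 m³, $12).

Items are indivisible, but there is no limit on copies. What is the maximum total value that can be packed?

$246

Best value-per-unit is TV box at 40/7; filling with it alone gives 6×40 = 240.
Optimal mix: 2×desk + 5×TV box → volume 45, value 246.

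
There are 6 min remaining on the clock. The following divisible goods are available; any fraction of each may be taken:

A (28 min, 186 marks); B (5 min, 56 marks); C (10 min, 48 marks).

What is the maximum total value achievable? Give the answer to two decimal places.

62.64

Take in order of value per unit:
- B (56/5 per unit): all 5 → value 56, running total 56.00
- A (186/28 per unit): 1 of 28 → value 1×186/28 = 6.6429, running total 62.64
Total 62.64.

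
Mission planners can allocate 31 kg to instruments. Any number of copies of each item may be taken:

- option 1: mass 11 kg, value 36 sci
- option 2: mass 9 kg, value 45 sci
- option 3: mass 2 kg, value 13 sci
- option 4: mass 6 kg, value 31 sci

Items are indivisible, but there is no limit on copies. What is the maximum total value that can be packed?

195 sci

Best value-per-unit is option 3 at 13/2, and filling with it alone uses mass 15×2=30. No mix of the others beats 15×13 = 195.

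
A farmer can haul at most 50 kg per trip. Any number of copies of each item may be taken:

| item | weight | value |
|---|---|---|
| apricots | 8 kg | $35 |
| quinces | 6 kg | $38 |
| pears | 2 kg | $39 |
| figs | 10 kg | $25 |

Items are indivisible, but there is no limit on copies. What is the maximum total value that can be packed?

Best value-per-unit is pears at 39/2, and filling with it alone uses weight 25×2=50. No mix of the others beats 25×39 = 975.

$975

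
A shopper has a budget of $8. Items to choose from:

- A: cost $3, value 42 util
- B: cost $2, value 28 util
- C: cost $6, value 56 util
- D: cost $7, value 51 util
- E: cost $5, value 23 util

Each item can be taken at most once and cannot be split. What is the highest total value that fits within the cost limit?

84 util

This is a 0/1 knapsack; check combinations near the capacity.
- B+C: cost 2+6=8, value 28+56=84
- A+B: cost 3+2=5, value 42+28=70
- A+E: cost 3+5=8, value 42+23=65
- C: cost 6, value 56
Best: 84 util.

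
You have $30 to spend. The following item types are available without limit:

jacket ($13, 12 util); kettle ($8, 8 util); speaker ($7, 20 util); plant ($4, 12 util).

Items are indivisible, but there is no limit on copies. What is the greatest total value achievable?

88 util

Best value-per-unit is plant at 12/4; filling with it alone gives 7×12 = 84.
Optimal mix: 2×speaker + 4×plant → cost 30, value 88.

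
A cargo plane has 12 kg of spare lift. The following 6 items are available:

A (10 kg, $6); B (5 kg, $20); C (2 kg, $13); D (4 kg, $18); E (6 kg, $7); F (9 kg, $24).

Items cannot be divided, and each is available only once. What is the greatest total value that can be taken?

$51

This is a 0/1 knapsack; check combinations near the capacity.
- B+C+D: weight 5+2+4=11, value 20+13+18=51
- B+D: weight 5+4=9, value 20+18=38
- C+D+E: weight 2+4+6=12, value 13+18+7=38
- C+F: weight 2+9=11, value 13+24=37
- B+C: weight 5+2=7, value 20+13=33
Best: $51.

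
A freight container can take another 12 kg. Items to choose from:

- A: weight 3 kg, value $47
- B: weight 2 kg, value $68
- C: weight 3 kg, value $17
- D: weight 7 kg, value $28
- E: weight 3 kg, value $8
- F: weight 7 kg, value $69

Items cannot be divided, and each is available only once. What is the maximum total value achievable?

Check high-value combinations within 12 kg:
- A+B+F: weight 3+2+7=12, value 47+68+69=184
- B+C+F: weight 2+3+7=12, value 68+17+69=154
- B+E+F: weight 2+3+7=12, value 68+8+69=145
- A+B+D: weight 3+2+7=12, value 47+68+28=143
- A+B+C+E: weight 3+2+3+3=11, value 47+68+17+8=140
Best: $184.

$184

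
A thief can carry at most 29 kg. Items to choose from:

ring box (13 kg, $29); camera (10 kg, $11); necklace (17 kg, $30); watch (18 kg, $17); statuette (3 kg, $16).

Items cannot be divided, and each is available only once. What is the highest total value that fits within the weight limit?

This is a 0/1 knapsack; check combinations near the capacity.
- ring box+camera+statuette: weight 13+10+3=26, value 29+11+16=56
- necklace+statuette: weight 17+3=20, value 30+16=46
- ring box+statuette: weight 13+3=16, value 29+16=45
- camera+necklace: weight 10+17=27, value 11+30=41
Best: $56.

$56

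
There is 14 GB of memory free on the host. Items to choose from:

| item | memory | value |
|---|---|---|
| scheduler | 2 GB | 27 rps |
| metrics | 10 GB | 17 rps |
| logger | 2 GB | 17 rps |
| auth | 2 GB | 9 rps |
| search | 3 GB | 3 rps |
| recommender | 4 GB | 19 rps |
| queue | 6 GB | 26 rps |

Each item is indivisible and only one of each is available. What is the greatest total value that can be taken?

Check high-value combinations within 14 GB:
- scheduler+logger+recommender+queue: memory 2+2+4+6=14, value 27+17+19+26=89
- scheduler+auth+recommender+queue: memory 2+2+4+6=14, value 27+9+19+26=81
- scheduler+logger+auth+queue: memory 2+2+2+6=12, value 27+17+9+26=79
Best: 89 rps.

89 rps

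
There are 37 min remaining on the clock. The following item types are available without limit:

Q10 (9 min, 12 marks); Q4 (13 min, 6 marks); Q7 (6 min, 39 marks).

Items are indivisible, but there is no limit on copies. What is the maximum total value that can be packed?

234 marks

Best value-per-unit is Q7 at 39/6, and filling with it alone uses time 6×6=36. No mix of the others beats 6×39 = 234.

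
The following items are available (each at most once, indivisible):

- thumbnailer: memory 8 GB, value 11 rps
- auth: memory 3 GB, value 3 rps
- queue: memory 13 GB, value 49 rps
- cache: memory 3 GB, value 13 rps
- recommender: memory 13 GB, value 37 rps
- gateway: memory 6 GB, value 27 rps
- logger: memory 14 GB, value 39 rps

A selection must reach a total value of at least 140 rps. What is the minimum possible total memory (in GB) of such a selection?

Subsets with value ≥ 140, sorted by total memory:
- queue+recommender+gateway+logger: memory 46, value 152
- auth+queue+cache+recommender+logger: memory 46, value 141
- thumbnailer+auth+queue+cache+recommender+gateway: memory 46, value 140
Minimum memory: 46 GB.

46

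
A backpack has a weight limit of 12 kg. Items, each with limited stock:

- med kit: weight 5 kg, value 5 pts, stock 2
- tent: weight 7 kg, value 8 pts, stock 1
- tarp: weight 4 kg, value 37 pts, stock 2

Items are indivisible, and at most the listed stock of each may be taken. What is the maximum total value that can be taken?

74 pts

Best selections within weight 12 and stock limits:
- 2×tarp: weight 8, value 74
- 1×tent + 1×tarp: weight 11, value 45
- 1×med kit + 1×tarp: weight 9, value 42
Best: 74 pts.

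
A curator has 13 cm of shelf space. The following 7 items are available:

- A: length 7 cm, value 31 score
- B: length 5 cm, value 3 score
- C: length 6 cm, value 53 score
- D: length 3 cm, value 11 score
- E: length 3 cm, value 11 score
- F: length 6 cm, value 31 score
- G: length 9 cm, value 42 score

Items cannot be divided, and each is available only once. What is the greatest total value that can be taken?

84 score

Check high-value combinations within 13 cm:
- C+F: length 6+6=12, value 53+31=84
- A+C: length 7+6=13, value 31+53=84
- C+D+E: length 6+3+3=12, value 53+11+11=75
- C+D: length 6+3=9, value 53+11=64
Best: 84 score.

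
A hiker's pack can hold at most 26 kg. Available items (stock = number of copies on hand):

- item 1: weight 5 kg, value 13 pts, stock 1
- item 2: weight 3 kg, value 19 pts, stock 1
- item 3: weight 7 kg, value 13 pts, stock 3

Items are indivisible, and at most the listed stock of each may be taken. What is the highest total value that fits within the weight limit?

58 pts

Best selections within weight 26 and stock limits:
- 1×item 1 + 1×item 2 + 2×item 3: weight 22, value 58
- 1×item 2 + 3×item 3: weight 24, value 58
- 1×item 1 + 3×item 3: weight 26, value 52
Best: 58 pts.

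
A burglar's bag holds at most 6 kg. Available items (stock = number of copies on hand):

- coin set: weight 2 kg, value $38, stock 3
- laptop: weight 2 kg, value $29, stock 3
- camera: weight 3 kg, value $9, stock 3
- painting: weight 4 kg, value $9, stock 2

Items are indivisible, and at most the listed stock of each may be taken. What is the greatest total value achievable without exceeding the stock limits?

Best selections within weight 6 and stock limits:
- 3×coin set: weight 6, value 114
- 2×coin set + 1×laptop: weight 6, value 105
- 1×coin set + 2×laptop: weight 6, value 96
- 3×laptop: weight 6, value 87
Best: $114.

$114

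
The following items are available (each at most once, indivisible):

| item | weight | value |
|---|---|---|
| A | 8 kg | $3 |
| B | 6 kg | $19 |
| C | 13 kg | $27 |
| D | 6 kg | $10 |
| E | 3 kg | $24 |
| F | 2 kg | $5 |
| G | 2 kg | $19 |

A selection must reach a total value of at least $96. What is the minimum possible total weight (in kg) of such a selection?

Subsets with value ≥ 96, sorted by total weight:
- B+C+D+E+G: weight 30, value 99
- B+C+D+E+F+G: weight 32, value 104
Minimum weight: 30 kg.

30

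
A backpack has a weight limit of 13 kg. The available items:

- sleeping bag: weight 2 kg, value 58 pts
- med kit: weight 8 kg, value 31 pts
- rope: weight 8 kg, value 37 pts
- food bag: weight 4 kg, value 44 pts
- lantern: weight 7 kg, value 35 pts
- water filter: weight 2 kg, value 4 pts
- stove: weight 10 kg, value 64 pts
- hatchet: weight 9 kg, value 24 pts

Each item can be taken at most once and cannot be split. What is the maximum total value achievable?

137 pts

Check high-value combinations within 13 kg:
- sleeping bag+food bag+lantern: weight 2+4+7=13, value 58+44+35=137
- sleeping bag+stove: weight 2+10=12, value 58+64=122
- sleeping bag+food bag+water filter: weight 2+4+2=8, value 58+44+4=106
- sleeping bag+food bag: weight 2+4=6, value 58+44=102
- sleeping bag+rope+water filter: weight 2+8+2=12, value 58+37+4=99
Best: 137 pts.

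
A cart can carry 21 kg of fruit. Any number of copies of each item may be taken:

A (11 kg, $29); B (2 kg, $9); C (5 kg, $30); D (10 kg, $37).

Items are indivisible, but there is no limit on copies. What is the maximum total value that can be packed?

Best value-per-unit is C at 30/5, and filling with it alone uses weight 4×5=20. No mix of the others beats 4×30 = 120.

$120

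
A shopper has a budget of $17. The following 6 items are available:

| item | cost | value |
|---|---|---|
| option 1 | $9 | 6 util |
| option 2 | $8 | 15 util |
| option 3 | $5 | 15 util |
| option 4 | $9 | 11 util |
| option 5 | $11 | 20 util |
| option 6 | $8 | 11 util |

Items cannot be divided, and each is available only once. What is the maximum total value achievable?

Check high-value combinations within $17:
- option 3+option 5: cost 5+11=16, value 15+20=35
- option 2+option 3: cost 8+5=13, value 15+15=30
- option 3+option 6: cost 5+8=13, value 15+11=26
Best: 35 util.

35 util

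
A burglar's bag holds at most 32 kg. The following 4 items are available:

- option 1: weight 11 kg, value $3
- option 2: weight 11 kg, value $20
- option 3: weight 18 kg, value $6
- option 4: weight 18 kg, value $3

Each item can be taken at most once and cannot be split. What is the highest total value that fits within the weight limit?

This is a 0/1 knapsack; check combinations near the capacity.
- option 2+option 3: weight 11+18=29, value 20+6=26
- option 1+option 2: weight 11+11=22, value 3+20=23
- option 2+option 4: weight 11+18=29, value 20+3=23
Best: $26.

$26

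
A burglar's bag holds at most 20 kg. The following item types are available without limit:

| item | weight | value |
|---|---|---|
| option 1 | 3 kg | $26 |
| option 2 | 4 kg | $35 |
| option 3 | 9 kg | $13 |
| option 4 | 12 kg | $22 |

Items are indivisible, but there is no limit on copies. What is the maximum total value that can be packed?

Best value-per-unit is option 2 at 35/4, and filling with it alone uses weight 5×4=20. No mix of the others beats 5×35 = 175.

$175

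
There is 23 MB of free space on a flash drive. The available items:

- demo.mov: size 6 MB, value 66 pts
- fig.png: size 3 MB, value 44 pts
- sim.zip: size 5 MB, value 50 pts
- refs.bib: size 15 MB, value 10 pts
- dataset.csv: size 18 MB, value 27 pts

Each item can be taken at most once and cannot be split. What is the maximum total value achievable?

160 pts

This is a 0/1 knapsack; check combinations near the capacity.
- demo.mov+fig.png+sim.zip: size 6+3+5=14, value 66+44+50=160
- demo.mov+sim.zip: size 6+5=11, value 66+50=116
- demo.mov+fig.png: size 6+3=9, value 66+44=110
Best: 160 pts.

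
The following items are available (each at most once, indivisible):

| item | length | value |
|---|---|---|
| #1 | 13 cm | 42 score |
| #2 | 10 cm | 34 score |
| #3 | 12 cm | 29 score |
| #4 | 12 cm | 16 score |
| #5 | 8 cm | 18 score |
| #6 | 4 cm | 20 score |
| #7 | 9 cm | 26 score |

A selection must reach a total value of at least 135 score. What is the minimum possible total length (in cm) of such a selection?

44

Subsets with value ≥ 135, sorted by total length:
- #1+#2+#5+#6+#7: length 44, value 140
- #1+#3+#5+#6+#7: length 46, value 135
Minimum length: 44 cm.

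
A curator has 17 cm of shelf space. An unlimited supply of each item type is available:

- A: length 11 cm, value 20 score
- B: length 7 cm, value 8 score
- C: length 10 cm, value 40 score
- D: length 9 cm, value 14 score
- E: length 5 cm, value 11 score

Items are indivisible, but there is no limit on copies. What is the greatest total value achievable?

51 score

Best value-per-unit is C at 40/10; filling with it alone gives 1×40 = 40.
Optimal mix: 1×C + 1×E → length 15, value 51.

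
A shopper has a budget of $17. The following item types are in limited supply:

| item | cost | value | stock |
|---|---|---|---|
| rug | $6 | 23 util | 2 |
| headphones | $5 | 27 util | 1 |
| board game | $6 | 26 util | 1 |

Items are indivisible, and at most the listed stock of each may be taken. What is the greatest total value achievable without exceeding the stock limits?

Top feasible selections:
- 1×rug + 1×headphones + 1×board game: cost 17, value 76
- 2×rug + 1×headphones: cost 17, value 73
- 1×headphones + 1×board game: cost 11, value 53
Best: 76 util.

76 util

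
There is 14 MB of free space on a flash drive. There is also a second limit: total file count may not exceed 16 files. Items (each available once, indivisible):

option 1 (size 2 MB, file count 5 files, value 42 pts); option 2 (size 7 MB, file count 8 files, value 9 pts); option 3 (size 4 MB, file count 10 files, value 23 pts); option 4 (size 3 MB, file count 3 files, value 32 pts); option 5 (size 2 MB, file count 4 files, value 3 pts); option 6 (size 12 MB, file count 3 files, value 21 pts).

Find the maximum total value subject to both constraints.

83 pts

Feasible sets respecting both limits:
- option 1+option 2+option 4: size 12, file count 16, value 83
- option 1+option 4+option 5: size 7, file count 12, value 77
- option 1+option 4: size 5, file count 8, value 74
- option 1+option 3: size 6, file count 15, value 65
Best: 83 pts.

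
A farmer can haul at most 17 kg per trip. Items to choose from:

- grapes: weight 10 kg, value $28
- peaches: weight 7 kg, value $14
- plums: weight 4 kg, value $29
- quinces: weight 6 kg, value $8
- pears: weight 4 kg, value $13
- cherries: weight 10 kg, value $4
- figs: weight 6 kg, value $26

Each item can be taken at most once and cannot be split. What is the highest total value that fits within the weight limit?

Check high-value combinations within 17 kg:
- peaches+plums+figs: weight 7+4+6=17, value 14+29+26=69
- plums+pears+figs: weight 4+4+6=14, value 29+13+26=68
- plums+quinces+figs: weight 4+6+6=16, value 29+8+26=63
Best: $69.

$69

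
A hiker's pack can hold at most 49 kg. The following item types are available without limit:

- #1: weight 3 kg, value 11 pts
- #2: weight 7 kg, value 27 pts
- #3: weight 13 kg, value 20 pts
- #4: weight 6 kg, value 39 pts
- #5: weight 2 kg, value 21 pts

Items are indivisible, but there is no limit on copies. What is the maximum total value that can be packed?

504 pts

Best value-per-unit is #5 at 21/2, and filling with it alone uses weight 24×2=48. No mix of the others beats 24×21 = 504.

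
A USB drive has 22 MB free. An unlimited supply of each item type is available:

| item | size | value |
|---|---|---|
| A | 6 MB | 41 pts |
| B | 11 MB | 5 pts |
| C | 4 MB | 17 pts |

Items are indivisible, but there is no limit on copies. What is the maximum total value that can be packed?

Best value-per-unit is A at 41/6; filling with it alone gives 3×41 = 123.
Optimal mix: 3×A + 1×C → size 22, value 140.

140 pts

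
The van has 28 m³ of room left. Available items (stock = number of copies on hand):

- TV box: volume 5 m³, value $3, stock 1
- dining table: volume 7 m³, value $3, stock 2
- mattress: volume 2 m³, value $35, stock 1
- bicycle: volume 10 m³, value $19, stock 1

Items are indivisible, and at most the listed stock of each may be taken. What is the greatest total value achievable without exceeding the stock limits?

$60

Top feasible selections:
- 1×TV box + 1×dining table + 1×mattress + 1×bicycle: volume 24, value 60
- 2×dining table + 1×mattress + 1×bicycle: volume 26, value 60
- 1×TV box + 1×mattress + 1×bicycle: volume 17, value 57
- 1×dining table + 1×mattress + 1×bicycle: volume 19, value 57
Best: $60.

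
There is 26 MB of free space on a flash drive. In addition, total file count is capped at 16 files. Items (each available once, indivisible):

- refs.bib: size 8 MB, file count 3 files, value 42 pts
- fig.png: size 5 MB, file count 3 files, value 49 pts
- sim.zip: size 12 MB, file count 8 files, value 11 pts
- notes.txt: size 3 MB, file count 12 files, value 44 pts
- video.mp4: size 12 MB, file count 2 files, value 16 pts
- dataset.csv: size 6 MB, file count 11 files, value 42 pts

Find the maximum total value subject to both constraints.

107 pts

Feasible sets respecting both limits:
- refs.bib+fig.png+video.mp4: size 25, file count 8, value 107
- fig.png+video.mp4+dataset.csv: size 23, file count 16, value 107
- refs.bib+fig.png+sim.zip: size 25, file count 14, value 102
- refs.bib+video.mp4+dataset.csv: size 26, file count 16, value 100
Best: 107 pts.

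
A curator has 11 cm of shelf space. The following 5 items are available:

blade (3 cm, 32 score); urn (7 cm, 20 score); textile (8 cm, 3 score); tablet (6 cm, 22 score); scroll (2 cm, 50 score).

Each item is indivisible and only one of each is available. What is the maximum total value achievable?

104 score

This is a 0/1 knapsack; check combinations near the capacity.
- blade+tablet+scroll: length 3+6+2=11, value 32+22+50=104
- blade+scroll: length 3+2=5, value 32+50=82
- tablet+scroll: length 6+2=8, value 22+50=72
Best: 104 score.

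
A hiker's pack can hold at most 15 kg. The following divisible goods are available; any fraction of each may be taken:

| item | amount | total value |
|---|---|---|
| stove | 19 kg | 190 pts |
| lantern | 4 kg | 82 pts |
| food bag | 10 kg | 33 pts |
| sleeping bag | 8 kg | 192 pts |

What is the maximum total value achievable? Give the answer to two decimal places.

304.00

Take in order of value per unit:
- sleeping bag (192/8 per unit): all 8 → value 192, running total 192.00
- lantern (82/4 per unit): all 4 → value 82, running total 274.00
- stove (190/19 per unit): 3 of 19 → value 3×190/19 = 30.0000, running total 304.00
Total 304.00.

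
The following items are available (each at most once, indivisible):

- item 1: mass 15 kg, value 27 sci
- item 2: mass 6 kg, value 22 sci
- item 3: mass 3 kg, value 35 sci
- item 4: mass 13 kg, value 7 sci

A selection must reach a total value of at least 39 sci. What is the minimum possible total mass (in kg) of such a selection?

9

Subsets with value ≥ 39, sorted by total mass:
- item 2+item 3: mass 9, value 57
- item 3+item 4: mass 16, value 42
- item 1+item 3: mass 18, value 62
- item 1+item 2: mass 21, value 49
Minimum mass: 9 kg.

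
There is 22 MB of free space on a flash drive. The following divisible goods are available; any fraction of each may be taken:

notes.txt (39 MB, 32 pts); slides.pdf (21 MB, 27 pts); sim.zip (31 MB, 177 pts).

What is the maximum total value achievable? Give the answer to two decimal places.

125.61

Take in order of value per unit:
- sim.zip (177/31 per unit): 22 of 31 → value 22×177/31 = 125.6129, running total 125.61
Total 125.61.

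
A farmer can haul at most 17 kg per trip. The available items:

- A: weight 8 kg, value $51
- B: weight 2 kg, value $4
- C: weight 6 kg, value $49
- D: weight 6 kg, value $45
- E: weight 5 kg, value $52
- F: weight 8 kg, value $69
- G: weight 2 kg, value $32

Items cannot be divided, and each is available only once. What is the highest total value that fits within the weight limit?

Check high-value combinations within 17 kg:
- B+E+F+G: weight 2+5+8+2=17, value 4+52+69+32=157
- E+F+G: weight 5+8+2=15, value 52+69+32=153
- C+F+G: weight 6+8+2=16, value 49+69+32=150
- D+F+G: weight 6+8+2=16, value 45+69+32=146
- C+D+E: weight 6+6+5=17, value 49+45+52=146
Best: $157.

$157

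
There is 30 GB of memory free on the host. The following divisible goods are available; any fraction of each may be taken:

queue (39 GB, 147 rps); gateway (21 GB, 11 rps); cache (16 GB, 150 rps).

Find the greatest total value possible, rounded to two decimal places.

Take in order of value per unit:
- cache (150/16 per unit): all 16 → value 150, running total 150.00
- queue (147/39 per unit): 14 of 39 → value 14×147/39 = 52.7692, running total 202.77
Total 202.77.

202.77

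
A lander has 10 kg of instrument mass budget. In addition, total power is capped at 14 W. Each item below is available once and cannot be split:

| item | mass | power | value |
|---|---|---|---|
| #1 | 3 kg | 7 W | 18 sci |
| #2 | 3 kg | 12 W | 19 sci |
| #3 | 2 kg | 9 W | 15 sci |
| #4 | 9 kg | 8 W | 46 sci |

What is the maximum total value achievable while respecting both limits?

Feasible sets respecting both limits:
- #4: mass 9, power 8, value 46
- #2: mass 3, power 12, value 19
- #1: mass 3, power 7, value 18
- #3: mass 2, power 9, value 15
Best: 46 sci.

46 sci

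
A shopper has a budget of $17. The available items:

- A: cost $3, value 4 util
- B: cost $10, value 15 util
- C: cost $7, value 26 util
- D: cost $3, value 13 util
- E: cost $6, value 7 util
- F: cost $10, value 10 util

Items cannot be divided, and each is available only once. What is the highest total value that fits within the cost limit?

Check high-value combinations within $17:
- C+D+E: cost 7+3+6=16, value 26+13+7=46
- A+C+D: cost 3+7+3=13, value 4+26+13=43
- B+C: cost 10+7=17, value 15+26=41
- C+D: cost 7+3=10, value 26+13=39
- A+C+E: cost 3+7+6=16, value 4+26+7=37
Best: 46 util.

46 util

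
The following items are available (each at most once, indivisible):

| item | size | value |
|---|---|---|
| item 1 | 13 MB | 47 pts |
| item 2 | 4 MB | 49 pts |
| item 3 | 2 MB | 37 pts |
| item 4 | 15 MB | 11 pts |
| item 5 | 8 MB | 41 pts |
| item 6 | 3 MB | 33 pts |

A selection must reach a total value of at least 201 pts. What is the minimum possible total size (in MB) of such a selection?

30

Subsets with value ≥ 201, sorted by total size:
- item 1+item 2+item 3+item 5+item 6: size 30, value 207
- item 1+item 2+item 3+item 4+item 5+item 6: size 45, value 218
Minimum size: 30 MB.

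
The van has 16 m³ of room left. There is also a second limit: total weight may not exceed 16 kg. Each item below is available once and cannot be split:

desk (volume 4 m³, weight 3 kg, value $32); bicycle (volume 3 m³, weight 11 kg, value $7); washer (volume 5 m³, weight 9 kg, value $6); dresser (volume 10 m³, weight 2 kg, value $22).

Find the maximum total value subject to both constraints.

$54

Feasible sets respecting both limits:
- desk+dresser: volume 14, weight 5, value 54
- desk+bicycle: volume 7, weight 14, value 39
- desk+washer: volume 9, weight 12, value 38
- desk: volume 4, weight 3, value 32
Best: $54.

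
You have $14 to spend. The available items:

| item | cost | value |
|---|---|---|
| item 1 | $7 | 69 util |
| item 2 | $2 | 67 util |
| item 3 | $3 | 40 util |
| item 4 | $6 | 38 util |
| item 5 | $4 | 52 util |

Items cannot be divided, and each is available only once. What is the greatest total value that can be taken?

188 util

Check high-value combinations within $14:
- item 1+item 2+item 5: cost 7+2+4=13, value 69+67+52=188
- item 1+item 2+item 3: cost 7+2+3=12, value 69+67+40=176
- item 1+item 3+item 5: cost 7+3+4=14, value 69+40+52=161
- item 2+item 3+item 5: cost 2+3+4=9, value 67+40+52=159
- item 2+item 4+item 5: cost 2+6+4=12, value 67+38+52=157
Best: 188 util.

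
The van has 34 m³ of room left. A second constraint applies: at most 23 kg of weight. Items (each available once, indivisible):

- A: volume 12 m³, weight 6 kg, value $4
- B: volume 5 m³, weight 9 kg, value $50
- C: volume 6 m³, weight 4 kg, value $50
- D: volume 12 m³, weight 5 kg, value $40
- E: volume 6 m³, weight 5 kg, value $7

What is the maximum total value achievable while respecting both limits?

$147

Feasible sets respecting both limits:
- B+C+D+E: volume 29, weight 23, value 147
- B+C+D: volume 23, weight 18, value 140
- B+C+E: volume 17, weight 18, value 107
- A+B+C: volume 23, weight 19, value 104
Best: $147.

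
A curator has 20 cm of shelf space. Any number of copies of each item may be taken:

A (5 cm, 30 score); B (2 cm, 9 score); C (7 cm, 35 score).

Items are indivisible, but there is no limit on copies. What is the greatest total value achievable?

120 score

Best value-per-unit is A at 30/5, and filling with it alone uses length 4×5=20. No mix of the others beats 4×30 = 120.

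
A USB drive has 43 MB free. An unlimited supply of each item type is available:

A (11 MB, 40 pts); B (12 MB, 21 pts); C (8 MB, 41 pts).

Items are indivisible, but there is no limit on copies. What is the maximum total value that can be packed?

205 pts

Best value-per-unit is C at 41/8, and filling with it alone uses size 5×8=40. No mix of the others beats 5×41 = 205.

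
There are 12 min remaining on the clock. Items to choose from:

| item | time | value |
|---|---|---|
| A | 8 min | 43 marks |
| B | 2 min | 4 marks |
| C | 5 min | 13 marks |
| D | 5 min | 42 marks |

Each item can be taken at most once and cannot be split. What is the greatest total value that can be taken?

59 marks

Check high-value combinations within 12 min:
- B+C+D: time 2+5+5=12, value 4+13+42=59
- C+D: time 5+5=10, value 13+42=55
- A+B: time 8+2=10, value 43+4=47
- B+D: time 2+5=7, value 4+42=46
Best: 59 marks.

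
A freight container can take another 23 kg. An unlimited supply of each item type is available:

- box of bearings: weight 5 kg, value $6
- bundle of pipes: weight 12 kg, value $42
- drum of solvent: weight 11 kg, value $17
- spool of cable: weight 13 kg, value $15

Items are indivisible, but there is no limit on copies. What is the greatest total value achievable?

$59

Best value-per-unit is bundle of pipes at 42/12; filling with it alone gives 1×42 = 42.
Optimal mix: 1×bundle of pipes + 1×drum of solvent → weight 23, value 59.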